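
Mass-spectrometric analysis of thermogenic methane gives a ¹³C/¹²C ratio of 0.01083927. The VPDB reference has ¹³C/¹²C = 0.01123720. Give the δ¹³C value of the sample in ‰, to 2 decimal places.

-35.41‰

δ¹³C = (R_sample / R_standard − 1) × 1000
R_sample / R_standard = 0.01083927 / 0.01123720 = 0.964588
δ¹³C = (0.964588 − 1) × 1000 = -35.412‰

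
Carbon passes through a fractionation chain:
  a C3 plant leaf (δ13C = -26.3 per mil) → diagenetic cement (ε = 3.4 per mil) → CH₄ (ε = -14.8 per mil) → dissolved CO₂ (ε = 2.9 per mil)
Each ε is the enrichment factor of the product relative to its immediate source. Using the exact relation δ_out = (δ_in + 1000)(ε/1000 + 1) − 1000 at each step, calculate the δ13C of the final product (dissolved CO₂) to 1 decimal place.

step 1: δ = (-26.30 + 1000)·(3.4/1000 + 1) − 1000 = -22.99 per mil
step 2: δ = (-22.99 + 1000)·(-14.8/1000 + 1) − 1000 = -37.45 per mil
step 3: δ = (-37.45 + 1000)·(2.9/1000 + 1) − 1000 = -34.66 per mil

-34.7 per mil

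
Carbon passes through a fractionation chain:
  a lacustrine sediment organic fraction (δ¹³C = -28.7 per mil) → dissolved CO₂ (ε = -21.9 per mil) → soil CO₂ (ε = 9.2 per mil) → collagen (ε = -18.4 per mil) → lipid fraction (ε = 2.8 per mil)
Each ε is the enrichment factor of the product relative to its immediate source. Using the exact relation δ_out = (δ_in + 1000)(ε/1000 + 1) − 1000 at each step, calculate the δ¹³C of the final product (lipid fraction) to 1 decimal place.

-56.2 per mil

step 1: δ = (-28.70 + 1000)·(-21.9/1000 + 1) − 1000 = -49.97 per mil
step 2: δ = (-49.97 + 1000)·(9.2/1000 + 1) − 1000 = -41.23 per mil
step 3: δ = (-41.23 + 1000)·(-18.4/1000 + 1) − 1000 = -58.87 per mil
step 4: δ = (-58.87 + 1000)·(2.8/1000 + 1) − 1000 = -56.24 per mil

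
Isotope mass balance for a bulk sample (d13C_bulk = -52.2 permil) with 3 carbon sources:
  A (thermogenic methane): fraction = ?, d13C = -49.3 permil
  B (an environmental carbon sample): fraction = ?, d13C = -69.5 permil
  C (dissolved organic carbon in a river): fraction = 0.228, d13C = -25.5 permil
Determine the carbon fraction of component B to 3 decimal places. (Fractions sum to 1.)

0.412

Let f_B and f_A be the unknown fractions; fractions sum to 1 so f_B + f_A = 0.772.
Mass balance: Σ fᵢ·δᵢ = δ_bulk ⇒ f_B·(-69.5) + f_A·(-49.3) = -52.2 − (-5.814) = -46.386
Substitute f_A = 0.772 − f_B:
f_B·(-69.5 − -49.3) = -46.386 − 0.772×(-49.3) = -8.326
f_B = -8.326 / -20.2 = 0.4122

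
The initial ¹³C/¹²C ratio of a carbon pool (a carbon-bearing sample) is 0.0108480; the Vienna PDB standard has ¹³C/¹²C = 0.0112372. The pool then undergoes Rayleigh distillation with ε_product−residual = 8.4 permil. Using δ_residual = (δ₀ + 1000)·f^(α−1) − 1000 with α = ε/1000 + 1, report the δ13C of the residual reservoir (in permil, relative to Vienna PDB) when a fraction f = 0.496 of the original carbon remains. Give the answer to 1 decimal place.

-40.3 permil

δ₀ = (0.0108480/0.0112372 − 1)×1000 = (0.965365 − 1)×1000 = -34.635 permil
α − 1 = ε/1000 = 0.0084
f^(α−1) = 0.496^(0.0084) = 0.994127
δ_res = (-34.635 + 1000) × 0.994127 − 1000 = 959.696 − 1000 = -40.30 permil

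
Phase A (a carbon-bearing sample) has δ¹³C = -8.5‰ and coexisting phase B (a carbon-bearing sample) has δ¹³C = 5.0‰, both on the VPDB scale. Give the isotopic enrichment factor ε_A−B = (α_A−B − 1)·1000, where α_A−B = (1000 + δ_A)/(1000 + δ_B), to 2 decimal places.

α_A−B = (1000 + -8.5) / (1000 + 5.0) = 991.5 / 1005.0 = 0.986567
ε_A−B = (0.986567 − 1) × 1000 = -13.433‰
(The approximation ε ≈ δ_A − δ_B would give -13.5‰.)

-13.43‰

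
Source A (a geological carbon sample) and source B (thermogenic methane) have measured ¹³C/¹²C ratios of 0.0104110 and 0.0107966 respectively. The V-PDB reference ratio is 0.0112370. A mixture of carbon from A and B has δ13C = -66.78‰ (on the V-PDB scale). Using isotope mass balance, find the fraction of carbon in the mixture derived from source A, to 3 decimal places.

δ_A = (0.0104110/0.0112370 − 1)×1000 = (0.926493 − 1)×1000 = -73.507‰
δ_B = (0.0107966/0.0112370 − 1)×1000 = (0.960808 − 1)×1000 = -39.192‰
f_A = (δ_mix − δ_B)/(δ_A − δ_B) = (-66.78 − (-39.192))/(-73.507 − (-39.192))
f_A = -27.588 / -34.315 = 0.8040

0.804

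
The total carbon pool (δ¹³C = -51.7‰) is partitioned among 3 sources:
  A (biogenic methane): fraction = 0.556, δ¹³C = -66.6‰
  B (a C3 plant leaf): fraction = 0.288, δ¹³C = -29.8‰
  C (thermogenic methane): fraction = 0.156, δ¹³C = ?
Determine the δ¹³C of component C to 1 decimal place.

-39.0‰

Isotope mass balance: δ_bulk = Σ fᵢ·δᵢ.
-51.7 = 0.556×(-66.6) + 0.288×(-29.8) + 0.156×δ_C
0.156·δ_C = -51.7 − (-45.612) = -6.088
δ_C = -6.088 / 0.156 = -39.03‰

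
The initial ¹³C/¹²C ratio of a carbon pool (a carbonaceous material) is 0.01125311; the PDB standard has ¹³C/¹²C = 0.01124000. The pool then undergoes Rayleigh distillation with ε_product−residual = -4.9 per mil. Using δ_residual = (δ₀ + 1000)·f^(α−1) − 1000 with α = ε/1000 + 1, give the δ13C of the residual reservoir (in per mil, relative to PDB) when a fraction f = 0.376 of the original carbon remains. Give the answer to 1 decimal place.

δ₀ = (0.01125311/0.01124000 − 1)×1000 = (1.001166 − 1)×1000 = 1.166 per mil
α − 1 = ε/1000 = -0.0049
f^(α−1) = 0.376^(-0.0049) = 1.004805
δ_res = (1.166 + 1000) × 1.004805 − 1000 = 1005.976 − 1000 = 5.98 per mil

6.0 per mil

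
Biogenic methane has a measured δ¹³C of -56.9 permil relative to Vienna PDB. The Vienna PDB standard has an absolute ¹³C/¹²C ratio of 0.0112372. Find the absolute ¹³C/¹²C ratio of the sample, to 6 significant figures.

0.0105978

R_sample = R_standard × (δ¹³C/1000 + 1)
R_sample = 0.0112372 × (-56.9/1000 + 1) = 0.0112372 × 0.943100
R_sample = 0.0105978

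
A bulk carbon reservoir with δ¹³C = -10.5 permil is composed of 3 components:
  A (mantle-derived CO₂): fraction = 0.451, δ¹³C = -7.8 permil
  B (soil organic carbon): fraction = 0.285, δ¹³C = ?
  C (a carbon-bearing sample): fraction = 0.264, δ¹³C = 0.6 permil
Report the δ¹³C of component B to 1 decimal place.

Isotope mass balance: δ_bulk = Σ fᵢ·δᵢ.
-10.5 = 0.451×(-7.8) + 0.285×δ_B + 0.264×(0.6)
0.285·δ_B = -10.5 − (-3.359) = -7.141
δ_B = -7.141 / 0.285 = -25.05 permil

-25.1 permil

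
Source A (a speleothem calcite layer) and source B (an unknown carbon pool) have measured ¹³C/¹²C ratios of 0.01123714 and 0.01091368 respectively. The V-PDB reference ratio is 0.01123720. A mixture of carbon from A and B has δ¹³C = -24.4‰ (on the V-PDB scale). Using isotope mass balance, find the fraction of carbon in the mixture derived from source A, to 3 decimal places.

0.153

δ_A = (0.01123714/0.01123720 − 1)×1000 = (0.999995 − 1)×1000 = -0.005‰
δ_B = (0.01091368/0.01123720 − 1)×1000 = (0.971210 − 1)×1000 = -28.790‰
f_A = (δ_mix − δ_B)/(δ_A − δ_B) = (-24.4 − (-28.790))/(-0.005 − (-28.790))
f_A = 4.390 / 28.785 = 0.1525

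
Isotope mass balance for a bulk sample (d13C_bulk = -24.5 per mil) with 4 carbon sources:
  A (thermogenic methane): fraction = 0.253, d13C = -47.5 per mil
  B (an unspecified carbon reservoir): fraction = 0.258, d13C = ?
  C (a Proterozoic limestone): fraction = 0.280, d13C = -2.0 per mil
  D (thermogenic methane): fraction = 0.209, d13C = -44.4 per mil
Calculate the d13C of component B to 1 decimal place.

-10.2 per mil

Isotope mass balance: δ_bulk = Σ fᵢ·δᵢ.
-24.5 = 0.253×(-47.5) + 0.258×δ_B + 0.280×(-2.0) + 0.209×(-44.4)
0.258·δ_B = -24.5 − (-21.857) = -2.643
δ_B = -2.643 / 0.258 = -10.24 per mil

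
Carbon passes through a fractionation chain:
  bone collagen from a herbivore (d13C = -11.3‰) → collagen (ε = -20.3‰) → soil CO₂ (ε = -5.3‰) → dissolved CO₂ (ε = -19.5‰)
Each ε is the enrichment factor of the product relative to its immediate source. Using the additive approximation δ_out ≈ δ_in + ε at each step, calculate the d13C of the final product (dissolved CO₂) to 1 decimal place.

step 1: δ ≈ -11.3 + (-20.3) = -31.6‰
step 2: δ ≈ -31.6 + (-5.3) = -36.9‰
step 3: δ ≈ -36.9 + (-19.5) = -56.4‰

-56.4‰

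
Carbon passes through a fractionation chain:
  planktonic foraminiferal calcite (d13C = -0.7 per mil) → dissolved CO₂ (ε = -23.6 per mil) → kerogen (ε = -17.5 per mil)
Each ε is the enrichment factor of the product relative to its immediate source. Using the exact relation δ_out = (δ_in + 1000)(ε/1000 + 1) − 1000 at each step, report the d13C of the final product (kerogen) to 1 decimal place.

step 1: δ = (-0.70 + 1000)·(-23.6/1000 + 1) − 1000 = -24.28 per mil
step 2: δ = (-24.28 + 1000)·(-17.5/1000 + 1) − 1000 = -41.36 per mil

-41.4 per mil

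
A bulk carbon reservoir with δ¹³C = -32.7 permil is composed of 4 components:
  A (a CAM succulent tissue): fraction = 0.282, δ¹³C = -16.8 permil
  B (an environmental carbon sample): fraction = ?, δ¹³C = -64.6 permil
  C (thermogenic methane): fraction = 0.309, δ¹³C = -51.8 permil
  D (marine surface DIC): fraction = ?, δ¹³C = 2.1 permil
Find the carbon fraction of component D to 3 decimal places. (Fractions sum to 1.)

0.217

Let f_D and f_B be the unknown fractions; fractions sum to 1 so f_D + f_B = 0.409.
Mass balance: Σ fᵢ·δᵢ = δ_bulk ⇒ f_D·(2.1) + f_B·(-64.6) = -32.7 − (-20.744) = -11.956
Substitute f_B = 0.409 − f_D:
f_D·(2.1 − -64.6) = -11.956 − 0.409×(-64.6) = 14.465
f_D = 14.465 / 66.7 = 0.2169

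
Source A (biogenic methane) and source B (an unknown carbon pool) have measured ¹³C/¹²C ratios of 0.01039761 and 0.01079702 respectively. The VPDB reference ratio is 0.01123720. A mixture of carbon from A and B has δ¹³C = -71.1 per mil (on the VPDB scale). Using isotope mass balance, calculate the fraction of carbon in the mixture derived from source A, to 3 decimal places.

0.898

δ_A = (0.01039761/0.01123720 − 1)×1000 = (0.925285 − 1)×1000 = -74.715 per mil
δ_B = (0.01079702/0.01123720 − 1)×1000 = (0.960828 − 1)×1000 = -39.172 per mil
f_A = (δ_mix − δ_B)/(δ_A − δ_B) = (-71.1 − (-39.172))/(-74.715 − (-39.172))
f_A = -31.928 / -35.544 = 0.8983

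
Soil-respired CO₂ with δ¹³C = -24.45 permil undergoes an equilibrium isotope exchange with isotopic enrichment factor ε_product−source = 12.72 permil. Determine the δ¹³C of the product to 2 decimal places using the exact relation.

-12.04 permil

To first order, δ_product ≈ δ_source + ε = -11.73 permil.
Exactly, δ_product = (δ_source + 1000)·(ε/1000 + 1) − 1000.
δ_product = (-24.45 + 1000) × (12.72/1000 + 1) − 1000
δ_product = -12.041 permil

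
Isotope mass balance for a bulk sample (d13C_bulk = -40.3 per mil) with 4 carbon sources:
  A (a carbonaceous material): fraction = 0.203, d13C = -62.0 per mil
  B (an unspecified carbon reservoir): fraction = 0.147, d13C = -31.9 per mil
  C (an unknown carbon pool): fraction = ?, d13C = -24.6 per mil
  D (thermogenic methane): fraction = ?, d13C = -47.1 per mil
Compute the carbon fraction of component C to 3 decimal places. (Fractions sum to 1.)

Let f_C and f_D be the unknown fractions; fractions sum to 1 so f_C + f_D = 0.650.
Mass balance: Σ fᵢ·δᵢ = δ_bulk ⇒ f_C·(-24.6) + f_D·(-47.1) = -40.3 − (-17.275) = -23.025
Substitute f_D = 0.650 − f_C:
f_C·(-24.6 − -47.1) = -23.025 − 0.650×(-47.1) = 7.590
f_C = 7.590 / 22.5 = 0.3373

0.337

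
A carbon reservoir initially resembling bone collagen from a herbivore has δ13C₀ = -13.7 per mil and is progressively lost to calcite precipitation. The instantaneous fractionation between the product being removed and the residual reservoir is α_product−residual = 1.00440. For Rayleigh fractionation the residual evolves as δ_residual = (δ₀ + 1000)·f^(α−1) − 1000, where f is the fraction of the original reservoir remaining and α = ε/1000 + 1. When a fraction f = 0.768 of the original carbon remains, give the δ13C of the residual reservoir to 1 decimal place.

Rayleigh residual: δ_res = (δ₀ + 1000)·f^(α−1) − 1000
α − 1 = 0.00440
f^(α−1) = 0.768^(0.00440) = 0.998839
δ_res = (-13.7 + 1000) × 0.998839 − 1000 = 985.155 − 1000 = -14.84 per mil

-14.8 per mil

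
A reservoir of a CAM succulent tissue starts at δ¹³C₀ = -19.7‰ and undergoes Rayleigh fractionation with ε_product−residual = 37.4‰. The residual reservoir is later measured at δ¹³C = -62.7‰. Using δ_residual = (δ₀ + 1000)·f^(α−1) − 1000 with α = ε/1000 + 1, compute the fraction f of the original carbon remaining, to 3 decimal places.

α − 1 = ε/1000 = 0.0374
(δ_res + 1000)/(δ₀ + 1000) = (-62.7 + 1000)/(-19.7 + 1000) = 937.3/980.3 = 0.956136
f = 0.956136^(1/0.0374) = exp(ln(0.956136)/0.0374) = exp(-0.04486/0.0374)
f = exp(-1.1993) = 0.3014

0.301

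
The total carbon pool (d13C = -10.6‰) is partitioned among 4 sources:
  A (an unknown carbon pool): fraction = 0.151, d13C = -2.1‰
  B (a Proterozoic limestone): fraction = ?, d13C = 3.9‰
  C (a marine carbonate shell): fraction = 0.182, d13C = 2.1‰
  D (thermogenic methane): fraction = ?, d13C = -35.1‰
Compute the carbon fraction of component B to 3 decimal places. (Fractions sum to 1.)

Let f_B and f_D be the unknown fractions; fractions sum to 1 so f_B + f_D = 0.667.
Mass balance: Σ fᵢ·δᵢ = δ_bulk ⇒ f_B·(3.9) + f_D·(-35.1) = -10.6 − (0.065) = -10.665
Substitute f_D = 0.667 − f_B:
f_B·(3.9 − -35.1) = -10.665 − 0.667×(-35.1) = 12.747
f_B = 12.747 / 39.0 = 0.3268

0.327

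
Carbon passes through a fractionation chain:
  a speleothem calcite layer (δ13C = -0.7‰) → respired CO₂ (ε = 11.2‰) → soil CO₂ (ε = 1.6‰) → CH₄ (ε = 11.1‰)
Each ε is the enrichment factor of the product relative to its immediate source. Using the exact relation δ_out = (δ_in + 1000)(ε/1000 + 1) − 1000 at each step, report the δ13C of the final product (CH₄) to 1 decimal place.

step 1: δ = (-0.70 + 1000)·(11.2/1000 + 1) − 1000 = 10.49‰
step 2: δ = (10.49 + 1000)·(1.6/1000 + 1) − 1000 = 12.11‰
step 3: δ = (12.11 + 1000)·(11.1/1000 + 1) − 1000 = 23.34‰

23.3‰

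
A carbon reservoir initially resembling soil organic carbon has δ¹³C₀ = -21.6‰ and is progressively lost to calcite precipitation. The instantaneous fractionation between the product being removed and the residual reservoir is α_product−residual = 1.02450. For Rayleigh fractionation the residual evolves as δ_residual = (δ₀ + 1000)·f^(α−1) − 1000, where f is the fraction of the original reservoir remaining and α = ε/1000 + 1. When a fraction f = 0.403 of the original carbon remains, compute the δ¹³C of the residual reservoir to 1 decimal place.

-43.1‰

Rayleigh residual: δ_res = (δ₀ + 1000)·f^(α−1) − 1000
α − 1 = 0.02450
f^(α−1) = 0.403^(0.02450) = 0.977980
δ_res = (-21.6 + 1000) × 0.977980 − 1000 = 956.856 − 1000 = -43.14‰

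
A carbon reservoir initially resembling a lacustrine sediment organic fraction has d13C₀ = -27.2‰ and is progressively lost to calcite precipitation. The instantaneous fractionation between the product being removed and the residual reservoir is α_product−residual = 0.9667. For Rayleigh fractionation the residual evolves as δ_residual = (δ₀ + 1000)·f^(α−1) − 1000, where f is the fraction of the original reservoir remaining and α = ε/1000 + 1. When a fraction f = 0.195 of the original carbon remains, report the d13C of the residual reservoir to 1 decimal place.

Rayleigh residual: δ_res = (δ₀ + 1000)·f^(α−1) − 1000
α − 1 = -0.03330
f^(α−1) = 0.195^(-0.03330) = 1.055946
δ_res = (-27.2 + 1000) × 1.055946 − 1000 = 1027.225 − 1000 = 27.22‰

27.2‰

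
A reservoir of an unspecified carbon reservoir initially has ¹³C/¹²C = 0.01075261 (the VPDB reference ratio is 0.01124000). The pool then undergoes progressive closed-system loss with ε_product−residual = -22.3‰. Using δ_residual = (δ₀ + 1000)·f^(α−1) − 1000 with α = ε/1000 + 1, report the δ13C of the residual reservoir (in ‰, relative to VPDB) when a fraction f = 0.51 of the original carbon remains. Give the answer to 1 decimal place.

δ₀ = (0.01075261/0.01124000 − 1)×1000 = (0.956638 − 1)×1000 = -43.362‰
α − 1 = ε/1000 = -0.0223
f^(α−1) = 0.51^(-0.0223) = 1.015129
δ_res = (-43.362 + 1000) × 1.015129 − 1000 = 971.111 − 1000 = -28.89‰

-28.9‰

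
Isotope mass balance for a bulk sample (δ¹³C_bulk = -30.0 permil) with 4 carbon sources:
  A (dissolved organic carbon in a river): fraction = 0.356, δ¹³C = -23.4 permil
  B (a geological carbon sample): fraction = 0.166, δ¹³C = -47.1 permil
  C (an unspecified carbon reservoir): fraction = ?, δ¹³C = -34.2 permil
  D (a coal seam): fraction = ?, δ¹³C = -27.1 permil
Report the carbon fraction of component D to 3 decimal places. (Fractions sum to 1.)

0.352

Let f_D and f_C be the unknown fractions; fractions sum to 1 so f_D + f_C = 0.478.
Mass balance: Σ fᵢ·δᵢ = δ_bulk ⇒ f_D·(-27.1) + f_C·(-34.2) = -30.0 − (-16.149) = -13.851
Substitute f_C = 0.478 − f_D:
f_D·(-27.1 − -34.2) = -13.851 − 0.478×(-34.2) = 2.497
f_D = 2.497 / 7.1 = 0.3516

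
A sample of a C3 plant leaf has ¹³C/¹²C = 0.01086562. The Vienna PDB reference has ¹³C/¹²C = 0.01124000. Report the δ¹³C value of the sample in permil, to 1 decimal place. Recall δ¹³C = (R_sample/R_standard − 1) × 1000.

-33.3 permil

δ¹³C = (R_sample / R_standard − 1) × 1000
R_sample / R_standard = 0.01086562 / 0.01124000 = 0.966692
δ¹³C = (0.966692 − 1) × 1000 = -33.31 permil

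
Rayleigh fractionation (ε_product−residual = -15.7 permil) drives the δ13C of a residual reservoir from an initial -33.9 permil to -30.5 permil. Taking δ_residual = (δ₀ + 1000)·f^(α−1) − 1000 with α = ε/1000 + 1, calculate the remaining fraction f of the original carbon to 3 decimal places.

0.800

α − 1 = ε/1000 = -0.0157
(δ_res + 1000)/(δ₀ + 1000) = (-30.5 + 1000)/(-33.9 + 1000) = 969.5/966.1 = 1.003519
f = 1.003519^(1/-0.0157) = exp(ln(1.003519)/-0.0157) = exp(0.00351/-0.0157)
f = exp(-0.2238) = 0.7995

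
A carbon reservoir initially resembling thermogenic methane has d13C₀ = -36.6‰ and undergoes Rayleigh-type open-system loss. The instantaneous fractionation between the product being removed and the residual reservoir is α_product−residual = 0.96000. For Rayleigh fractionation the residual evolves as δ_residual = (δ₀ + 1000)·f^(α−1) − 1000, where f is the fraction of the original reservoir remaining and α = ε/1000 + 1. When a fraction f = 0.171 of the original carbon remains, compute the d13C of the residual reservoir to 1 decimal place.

33.9‰

Rayleigh residual: δ_res = (δ₀ + 1000)·f^(α−1) − 1000
α − 1 = -0.04000
f^(α−1) = 0.171^(-0.04000) = 1.073199
δ_res = (-36.6 + 1000) × 1.073199 − 1000 = 1033.920 − 1000 = 33.92‰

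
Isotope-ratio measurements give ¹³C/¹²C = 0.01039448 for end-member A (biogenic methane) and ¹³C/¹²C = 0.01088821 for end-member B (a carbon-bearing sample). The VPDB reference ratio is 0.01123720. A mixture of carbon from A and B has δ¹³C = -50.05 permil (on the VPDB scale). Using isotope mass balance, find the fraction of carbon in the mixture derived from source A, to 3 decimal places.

0.432

δ_A = (0.01039448/0.01123720 − 1)×1000 = (0.925006 − 1)×1000 = -74.994 permil
δ_B = (0.01088821/0.01123720 − 1)×1000 = (0.968943 − 1)×1000 = -31.057 permil
f_A = (δ_mix − δ_B)/(δ_A − δ_B) = (-50.05 − (-31.057))/(-74.994 − (-31.057))
f_A = -18.993 / -43.937 = 0.4323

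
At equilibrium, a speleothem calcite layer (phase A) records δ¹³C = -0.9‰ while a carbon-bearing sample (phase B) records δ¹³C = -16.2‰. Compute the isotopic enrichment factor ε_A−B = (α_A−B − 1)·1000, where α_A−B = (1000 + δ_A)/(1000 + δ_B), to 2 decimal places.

15.55‰

α_A−B = (1000 + -0.9) / (1000 + -16.2) = 999.1 / 983.8 = 1.015552
ε_A−B = (1.015552 − 1) × 1000 = 15.552‰
(The approximation ε ≈ δ_A − δ_B would give 15.3‰.)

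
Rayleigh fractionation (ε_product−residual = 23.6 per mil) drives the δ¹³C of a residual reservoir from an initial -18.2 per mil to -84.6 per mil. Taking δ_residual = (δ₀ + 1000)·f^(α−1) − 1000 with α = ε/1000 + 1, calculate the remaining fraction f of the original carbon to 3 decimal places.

α − 1 = ε/1000 = 0.0236
(δ_res + 1000)/(δ₀ + 1000) = (-84.6 + 1000)/(-18.2 + 1000) = 915.4/981.8 = 0.932369
f = 0.932369^(1/0.0236) = exp(ln(0.932369)/0.0236) = exp(-0.07003/0.0236)
f = exp(-2.9672) = 0.0514

0.051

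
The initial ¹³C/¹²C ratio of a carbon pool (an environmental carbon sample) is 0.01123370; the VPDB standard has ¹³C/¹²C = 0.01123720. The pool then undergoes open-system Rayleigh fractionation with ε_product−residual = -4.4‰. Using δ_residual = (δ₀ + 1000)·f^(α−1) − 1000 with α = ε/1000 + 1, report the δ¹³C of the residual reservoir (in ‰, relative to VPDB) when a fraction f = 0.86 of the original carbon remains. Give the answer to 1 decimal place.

δ₀ = (0.01123370/0.01123720 − 1)×1000 = (0.999689 − 1)×1000 = -0.311‰
α − 1 = ε/1000 = -0.0044
f^(α−1) = 0.86^(-0.0044) = 1.000664
δ_res = (-0.311 + 1000) × 1.000664 − 1000 = 1000.352 − 1000 = 0.35‰

0.4‰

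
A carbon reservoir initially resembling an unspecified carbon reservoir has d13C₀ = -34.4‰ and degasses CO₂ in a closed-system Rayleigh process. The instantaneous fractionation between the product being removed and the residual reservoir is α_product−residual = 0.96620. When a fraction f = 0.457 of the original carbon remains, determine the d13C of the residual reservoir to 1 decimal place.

Rayleigh residual: δ_res = (δ₀ + 1000)·f^(α−1) − 1000
α − 1 = -0.03380
f^(α−1) = 0.457^(-0.03380) = 1.026821
δ_res = (-34.4 + 1000) × 1.026821 − 1000 = 991.499 − 1000 = -8.50‰

-8.5‰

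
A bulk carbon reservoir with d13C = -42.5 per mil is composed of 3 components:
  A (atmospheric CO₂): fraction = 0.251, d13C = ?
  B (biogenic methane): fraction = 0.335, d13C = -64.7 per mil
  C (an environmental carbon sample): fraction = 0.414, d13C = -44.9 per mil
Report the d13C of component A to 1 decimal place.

-8.9 per mil

Isotope mass balance: δ_bulk = Σ fᵢ·δᵢ.
-42.5 = 0.251×δ_A + 0.335×(-64.7) + 0.414×(-44.9)
0.251·δ_A = -42.5 − (-40.263) = -2.237
δ_A = -2.237 / 0.251 = -8.91 per mil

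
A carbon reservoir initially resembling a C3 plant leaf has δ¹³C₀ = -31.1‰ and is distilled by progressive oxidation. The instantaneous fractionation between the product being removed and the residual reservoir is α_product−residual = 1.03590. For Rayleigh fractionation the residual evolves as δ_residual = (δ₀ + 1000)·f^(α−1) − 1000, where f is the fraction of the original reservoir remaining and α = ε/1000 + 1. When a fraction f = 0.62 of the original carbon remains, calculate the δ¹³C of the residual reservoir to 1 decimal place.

-47.6‰

Rayleigh residual: δ_res = (δ₀ + 1000)·f^(α−1) − 1000
α − 1 = 0.03590
f^(α−1) = 0.62^(0.03590) = 0.982985
δ_res = (-31.1 + 1000) × 0.982985 − 1000 = 952.414 − 1000 = -47.59‰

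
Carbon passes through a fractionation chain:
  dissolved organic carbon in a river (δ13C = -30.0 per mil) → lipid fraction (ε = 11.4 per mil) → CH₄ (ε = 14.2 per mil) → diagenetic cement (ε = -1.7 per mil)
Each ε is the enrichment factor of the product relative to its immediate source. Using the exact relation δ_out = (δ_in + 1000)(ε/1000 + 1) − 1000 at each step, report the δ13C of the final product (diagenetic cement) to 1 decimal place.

-6.7 per mil

step 1: δ = (-30.00 + 1000)·(11.4/1000 + 1) − 1000 = -18.94 per mil
step 2: δ = (-18.94 + 1000)·(14.2/1000 + 1) − 1000 = -5.01 per mil
step 3: δ = (-5.01 + 1000)·(-1.7/1000 + 1) − 1000 = -6.70 per mil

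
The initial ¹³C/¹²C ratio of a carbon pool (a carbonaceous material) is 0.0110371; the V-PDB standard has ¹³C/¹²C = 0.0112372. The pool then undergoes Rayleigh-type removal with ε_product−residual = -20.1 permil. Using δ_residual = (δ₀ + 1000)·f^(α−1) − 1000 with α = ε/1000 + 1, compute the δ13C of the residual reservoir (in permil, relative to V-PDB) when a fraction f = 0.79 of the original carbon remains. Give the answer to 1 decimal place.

-13.1 permil

δ₀ = (0.0110371/0.0112372 − 1)×1000 = (0.982193 − 1)×1000 = -17.807 permil
α − 1 = ε/1000 = -0.0201
f^(α−1) = 0.79^(-0.0201) = 1.004749
δ_res = (-17.807 + 1000) × 1.004749 − 1000 = 986.858 − 1000 = -13.14 permil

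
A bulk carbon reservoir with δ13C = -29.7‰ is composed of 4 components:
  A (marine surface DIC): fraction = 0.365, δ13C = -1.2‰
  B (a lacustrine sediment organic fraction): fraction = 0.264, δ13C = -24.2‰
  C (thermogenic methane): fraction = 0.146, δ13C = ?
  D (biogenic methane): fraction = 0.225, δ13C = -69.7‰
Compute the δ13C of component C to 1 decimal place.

Isotope mass balance: δ_bulk = Σ fᵢ·δᵢ.
-29.7 = 0.365×(-1.2) + 0.264×(-24.2) + 0.146×δ_C + 0.225×(-69.7)
0.146·δ_C = -29.7 − (-22.509) = -7.191
δ_C = -7.191 / 0.146 = -49.25‰

-49.3‰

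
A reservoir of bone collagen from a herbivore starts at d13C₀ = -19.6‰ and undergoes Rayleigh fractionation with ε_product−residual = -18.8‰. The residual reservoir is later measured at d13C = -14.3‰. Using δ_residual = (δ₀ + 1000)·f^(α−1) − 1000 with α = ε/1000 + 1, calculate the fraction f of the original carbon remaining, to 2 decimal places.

α − 1 = ε/1000 = -0.0188
(δ_res + 1000)/(δ₀ + 1000) = (-14.3 + 1000)/(-19.6 + 1000) = 985.7/980.4 = 1.005406
f = 1.005406^(1/-0.0188) = exp(ln(1.005406)/-0.0188) = exp(0.00539/-0.0188)
f = exp(-0.2868) = 0.7507

0.75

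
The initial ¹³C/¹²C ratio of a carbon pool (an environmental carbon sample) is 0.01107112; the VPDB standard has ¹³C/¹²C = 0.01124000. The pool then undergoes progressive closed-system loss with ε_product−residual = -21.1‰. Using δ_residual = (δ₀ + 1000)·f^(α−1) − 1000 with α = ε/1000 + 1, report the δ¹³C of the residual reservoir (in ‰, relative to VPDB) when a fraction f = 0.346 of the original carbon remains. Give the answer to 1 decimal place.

7.3‰

δ₀ = (0.01107112/0.01124000 − 1)×1000 = (0.984975 − 1)×1000 = -15.025‰
α − 1 = ε/1000 = -0.0211
f^(α−1) = 0.346^(-0.0211) = 1.022646
δ_res = (-15.025 + 1000) × 1.022646 − 1000 = 1007.281 − 1000 = 7.28‰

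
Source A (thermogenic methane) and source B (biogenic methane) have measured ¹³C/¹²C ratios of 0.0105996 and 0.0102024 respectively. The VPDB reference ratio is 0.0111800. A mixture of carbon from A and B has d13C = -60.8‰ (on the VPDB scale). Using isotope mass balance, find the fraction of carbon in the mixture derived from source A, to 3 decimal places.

0.750

δ_A = (0.0105996/0.0111800 − 1)×1000 = (0.948086 − 1)×1000 = -51.914‰
δ_B = (0.0102024/0.0111800 − 1)×1000 = (0.912558 − 1)×1000 = -87.442‰
f_A = (δ_mix − δ_B)/(δ_A − δ_B) = (-60.8 − (-87.442))/(-51.914 − (-87.442))
f_A = 26.642 / 35.528 = 0.7499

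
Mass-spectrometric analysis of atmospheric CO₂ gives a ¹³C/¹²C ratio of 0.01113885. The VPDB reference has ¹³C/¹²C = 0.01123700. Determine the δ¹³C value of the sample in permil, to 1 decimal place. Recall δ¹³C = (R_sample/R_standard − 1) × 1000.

-8.7 permil

δ¹³C = (R_sample / R_standard − 1) × 1000
R_sample / R_standard = 0.01113885 / 0.01123700 = 0.991265
δ¹³C = (0.991265 − 1) × 1000 = -8.73 permil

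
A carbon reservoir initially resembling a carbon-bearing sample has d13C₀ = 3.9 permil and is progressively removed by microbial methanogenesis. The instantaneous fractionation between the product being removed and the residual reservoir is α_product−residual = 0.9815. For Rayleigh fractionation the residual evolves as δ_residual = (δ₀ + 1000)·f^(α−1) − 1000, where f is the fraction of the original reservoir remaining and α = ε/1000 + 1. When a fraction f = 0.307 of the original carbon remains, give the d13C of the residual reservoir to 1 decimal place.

26.1 permil

Rayleigh residual: δ_res = (δ₀ + 1000)·f^(α−1) − 1000
α − 1 = -0.01850
f^(α−1) = 0.307^(-0.01850) = 1.022087
δ_res = (3.9 + 1000) × 1.022087 − 1000 = 1026.073 − 1000 = 26.07 permil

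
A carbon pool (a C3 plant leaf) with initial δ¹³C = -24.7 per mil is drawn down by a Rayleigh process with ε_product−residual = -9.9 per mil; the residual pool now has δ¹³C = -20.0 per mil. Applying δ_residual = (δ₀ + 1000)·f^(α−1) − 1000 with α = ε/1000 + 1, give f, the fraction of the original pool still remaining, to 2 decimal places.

0.62

α − 1 = ε/1000 = -0.0099
(δ_res + 1000)/(δ₀ + 1000) = (-20.0 + 1000)/(-24.7 + 1000) = 980.0/975.3 = 1.004819
f = 1.004819^(1/-0.0099) = exp(ln(1.004819)/-0.0099) = exp(0.00481/-0.0099)
f = exp(-0.4856) = 0.6153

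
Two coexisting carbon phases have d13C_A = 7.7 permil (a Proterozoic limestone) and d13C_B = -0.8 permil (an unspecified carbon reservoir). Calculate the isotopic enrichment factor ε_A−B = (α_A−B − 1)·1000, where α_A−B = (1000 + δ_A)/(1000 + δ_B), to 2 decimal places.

8.51 permil

α_A−B = (1000 + 7.7) / (1000 + -0.8) = 1007.7 / 999.2 = 1.008507
ε_A−B = (1.008507 − 1) × 1000 = 8.507 permil
(The approximation ε ≈ δ_A − δ_B would give 8.5 permil.)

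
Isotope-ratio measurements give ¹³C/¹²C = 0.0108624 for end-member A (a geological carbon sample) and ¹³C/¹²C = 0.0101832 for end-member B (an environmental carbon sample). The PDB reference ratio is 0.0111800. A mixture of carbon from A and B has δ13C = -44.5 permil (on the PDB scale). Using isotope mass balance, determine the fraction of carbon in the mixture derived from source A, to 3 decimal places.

0.735

δ_A = (0.0108624/0.0111800 − 1)×1000 = (0.971592 − 1)×1000 = -28.408 permil
δ_B = (0.0101832/0.0111800 − 1)×1000 = (0.910841 − 1)×1000 = -89.159 permil
f_A = (δ_mix − δ_B)/(δ_A − δ_B) = (-44.5 − (-89.159))/(-28.408 − (-89.159))
f_A = 44.659 / 60.751 = 0.7351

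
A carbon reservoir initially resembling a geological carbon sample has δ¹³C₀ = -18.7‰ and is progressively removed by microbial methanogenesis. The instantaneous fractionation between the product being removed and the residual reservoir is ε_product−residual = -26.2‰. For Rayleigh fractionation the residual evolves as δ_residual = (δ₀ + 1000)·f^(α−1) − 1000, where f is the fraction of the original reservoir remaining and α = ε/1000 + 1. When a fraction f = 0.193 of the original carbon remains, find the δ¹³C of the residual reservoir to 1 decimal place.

24.5‰

Rayleigh residual: δ_res = (δ₀ + 1000)·f^(α−1) − 1000
α = ε/1000 + 1 = 0.97380, so α − 1 = -0.02620
f^(α−1) = 0.193^(-0.02620) = 1.044043
δ_res = (-18.7 + 1000) × 1.044043 − 1000 = 1024.519 − 1000 = 24.52‰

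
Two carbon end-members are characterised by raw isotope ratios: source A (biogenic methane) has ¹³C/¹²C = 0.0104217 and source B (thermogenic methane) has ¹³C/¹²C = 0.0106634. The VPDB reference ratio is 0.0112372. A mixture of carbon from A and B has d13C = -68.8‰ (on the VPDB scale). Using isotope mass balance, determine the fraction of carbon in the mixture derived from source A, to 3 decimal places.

0.825

δ_A = (0.0104217/0.0112372 − 1)×1000 = (0.927429 − 1)×1000 = -72.571‰
δ_B = (0.0106634/0.0112372 − 1)×1000 = (0.948937 − 1)×1000 = -51.063‰
f_A = (δ_mix − δ_B)/(δ_A − δ_B) = (-68.8 − (-51.063))/(-72.571 − (-51.063))
f_A = -17.737 / -21.509 = 0.8247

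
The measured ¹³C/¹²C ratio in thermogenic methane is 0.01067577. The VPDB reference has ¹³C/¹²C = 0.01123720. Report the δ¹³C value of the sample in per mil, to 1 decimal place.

-50.0 per mil

δ¹³C = (R_sample / R_standard − 1) × 1000
R_sample / R_standard = 0.01067577 / 0.01123720 = 0.950038
δ¹³C = (0.950038 − 1) × 1000 = -49.96 per mil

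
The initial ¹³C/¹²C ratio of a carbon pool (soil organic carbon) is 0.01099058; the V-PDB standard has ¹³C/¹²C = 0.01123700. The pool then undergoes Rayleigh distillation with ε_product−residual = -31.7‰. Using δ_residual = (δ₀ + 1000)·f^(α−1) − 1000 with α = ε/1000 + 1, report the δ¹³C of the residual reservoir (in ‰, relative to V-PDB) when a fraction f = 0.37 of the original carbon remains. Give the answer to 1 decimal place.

9.4‰

δ₀ = (0.01099058/0.01123700 − 1)×1000 = (0.978071 − 1)×1000 = -21.929‰
α − 1 = ε/1000 = -0.0317
f^(α−1) = 0.37^(-0.0317) = 1.032020
δ_res = (-21.929 + 1000) × 1.032020 − 1000 = 1009.388 − 1000 = 9.39‰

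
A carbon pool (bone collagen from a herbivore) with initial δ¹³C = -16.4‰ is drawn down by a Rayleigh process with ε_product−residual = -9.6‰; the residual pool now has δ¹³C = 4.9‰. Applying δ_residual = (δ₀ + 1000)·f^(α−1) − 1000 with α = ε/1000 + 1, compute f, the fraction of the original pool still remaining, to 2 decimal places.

α − 1 = ε/1000 = -0.0096
(δ_res + 1000)/(δ₀ + 1000) = (4.9 + 1000)/(-16.4 + 1000) = 1004.9/983.6 = 1.021655
f = 1.021655^(1/-0.0096) = exp(ln(1.021655)/-0.0096) = exp(0.02142/-0.0096)
f = exp(-2.2317) = 0.1073

0.11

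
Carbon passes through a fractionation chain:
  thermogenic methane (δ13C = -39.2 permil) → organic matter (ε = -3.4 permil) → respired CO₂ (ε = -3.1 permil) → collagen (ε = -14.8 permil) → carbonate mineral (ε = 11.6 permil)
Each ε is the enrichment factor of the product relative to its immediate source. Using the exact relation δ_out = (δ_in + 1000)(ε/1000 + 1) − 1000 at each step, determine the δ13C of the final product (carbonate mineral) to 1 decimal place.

-48.7 permil

step 1: δ = (-39.20 + 1000)·(-3.4/1000 + 1) − 1000 = -42.47 permil
step 2: δ = (-42.47 + 1000)·(-3.1/1000 + 1) − 1000 = -45.44 permil
step 3: δ = (-45.44 + 1000)·(-14.8/1000 + 1) − 1000 = -59.56 permil
step 4: δ = (-59.56 + 1000)·(11.6/1000 + 1) − 1000 = -48.65 permil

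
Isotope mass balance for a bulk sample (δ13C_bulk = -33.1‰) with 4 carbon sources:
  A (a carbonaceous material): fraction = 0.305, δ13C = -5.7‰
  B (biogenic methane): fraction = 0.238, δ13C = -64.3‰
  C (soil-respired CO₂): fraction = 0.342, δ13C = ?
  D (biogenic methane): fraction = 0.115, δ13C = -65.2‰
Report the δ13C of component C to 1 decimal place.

-25.0‰

Isotope mass balance: δ_bulk = Σ fᵢ·δᵢ.
-33.1 = 0.305×(-5.7) + 0.238×(-64.3) + 0.342×δ_C + 0.115×(-65.2)
0.342·δ_C = -33.1 − (-24.540) = -8.560
δ_C = -8.560 / 0.342 = -25.03‰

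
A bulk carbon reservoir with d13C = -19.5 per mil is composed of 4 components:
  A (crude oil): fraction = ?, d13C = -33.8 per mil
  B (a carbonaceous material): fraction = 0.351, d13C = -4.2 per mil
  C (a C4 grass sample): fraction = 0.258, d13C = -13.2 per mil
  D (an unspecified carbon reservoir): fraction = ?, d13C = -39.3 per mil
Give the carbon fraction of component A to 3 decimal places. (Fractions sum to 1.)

0.136

Let f_A and f_D be the unknown fractions; fractions sum to 1 so f_A + f_D = 0.391.
Mass balance: Σ fᵢ·δᵢ = δ_bulk ⇒ f_A·(-33.8) + f_D·(-39.3) = -19.5 − (-4.880) = -14.620
Substitute f_D = 0.391 − f_A:
f_A·(-33.8 − -39.3) = -14.620 − 0.391×(-39.3) = 0.746
f_A = 0.746 / 5.5 = 0.1357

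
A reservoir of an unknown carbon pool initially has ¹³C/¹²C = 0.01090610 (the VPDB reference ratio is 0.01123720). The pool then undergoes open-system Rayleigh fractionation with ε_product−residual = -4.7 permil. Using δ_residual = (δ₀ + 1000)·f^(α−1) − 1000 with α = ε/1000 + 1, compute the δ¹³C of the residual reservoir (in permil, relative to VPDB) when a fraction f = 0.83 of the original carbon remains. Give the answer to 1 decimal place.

-28.6 permil

δ₀ = (0.01090610/0.01123720 − 1)×1000 = (0.970535 − 1)×1000 = -29.465 permil
α − 1 = ε/1000 = -0.0047
f^(α−1) = 0.83^(-0.0047) = 1.000876
δ_res = (-29.465 + 1000) × 1.000876 − 1000 = 971.386 − 1000 = -28.61 permil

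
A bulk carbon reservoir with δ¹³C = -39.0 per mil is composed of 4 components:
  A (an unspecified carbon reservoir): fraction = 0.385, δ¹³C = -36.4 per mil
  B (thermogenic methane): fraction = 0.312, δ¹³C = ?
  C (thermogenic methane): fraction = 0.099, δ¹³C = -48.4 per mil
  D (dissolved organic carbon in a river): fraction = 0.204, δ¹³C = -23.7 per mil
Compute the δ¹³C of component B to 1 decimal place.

-49.2 per mil

Isotope mass balance: δ_bulk = Σ fᵢ·δᵢ.
-39.0 = 0.385×(-36.4) + 0.312×δ_B + 0.099×(-48.4) + 0.204×(-23.7)
0.312·δ_B = -39.0 − (-23.640) = -15.360
δ_B = -15.360 / 0.312 = -49.23 per mil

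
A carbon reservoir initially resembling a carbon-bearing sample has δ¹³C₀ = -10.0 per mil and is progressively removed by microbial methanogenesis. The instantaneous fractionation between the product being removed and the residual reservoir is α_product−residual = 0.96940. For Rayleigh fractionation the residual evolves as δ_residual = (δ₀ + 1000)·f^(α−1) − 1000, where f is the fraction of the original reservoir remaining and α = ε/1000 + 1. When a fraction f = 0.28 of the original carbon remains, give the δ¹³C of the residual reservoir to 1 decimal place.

Rayleigh residual: δ_res = (δ₀ + 1000)·f^(α−1) − 1000
α − 1 = -0.03060
f^(α−1) = 0.28^(-0.03060) = 1.039721
δ_res = (-10.0 + 1000) × 1.039721 − 1000 = 1029.324 − 1000 = 29.32 per mil

29.3 per mil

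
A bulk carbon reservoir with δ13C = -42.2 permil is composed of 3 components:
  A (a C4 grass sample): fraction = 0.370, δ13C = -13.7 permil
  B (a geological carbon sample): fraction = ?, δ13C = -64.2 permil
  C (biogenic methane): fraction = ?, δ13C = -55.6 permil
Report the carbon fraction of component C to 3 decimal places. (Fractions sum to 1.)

0.385

Let f_C and f_B be the unknown fractions; fractions sum to 1 so f_C + f_B = 0.630.
Mass balance: Σ fᵢ·δᵢ = δ_bulk ⇒ f_C·(-55.6) + f_B·(-64.2) = -42.2 − (-5.069) = -37.131
Substitute f_B = 0.630 − f_C:
f_C·(-55.6 − -64.2) = -37.131 − 0.630×(-64.2) = 3.315
f_C = 3.315 / 8.6 = 0.3855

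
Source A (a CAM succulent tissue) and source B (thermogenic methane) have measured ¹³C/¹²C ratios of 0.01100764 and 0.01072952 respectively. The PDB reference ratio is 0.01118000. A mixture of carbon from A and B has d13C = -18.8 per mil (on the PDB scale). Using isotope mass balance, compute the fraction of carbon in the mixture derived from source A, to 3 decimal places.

δ_A = (0.01100764/0.01118000 − 1)×1000 = (0.984583 − 1)×1000 = -15.417 per mil
δ_B = (0.01072952/0.01118000 − 1)×1000 = (0.959707 − 1)×1000 = -40.293 per mil
f_A = (δ_mix − δ_B)/(δ_A − δ_B) = (-18.8 − (-40.293))/(-15.417 − (-40.293))
f_A = 21.493 / 24.877 = 0.8640

0.864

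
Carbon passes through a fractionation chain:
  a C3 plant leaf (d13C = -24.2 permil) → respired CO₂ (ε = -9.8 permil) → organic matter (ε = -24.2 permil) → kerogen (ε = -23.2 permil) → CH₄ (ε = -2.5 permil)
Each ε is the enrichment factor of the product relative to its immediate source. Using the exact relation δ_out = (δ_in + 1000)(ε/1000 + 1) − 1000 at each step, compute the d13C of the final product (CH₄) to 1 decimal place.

-81.3 permil

step 1: δ = (-24.20 + 1000)·(-9.8/1000 + 1) − 1000 = -33.76 permil
step 2: δ = (-33.76 + 1000)·(-24.2/1000 + 1) − 1000 = -57.15 permil
step 3: δ = (-57.15 + 1000)·(-23.2/1000 + 1) − 1000 = -79.02 permil
step 4: δ = (-79.02 + 1000)·(-2.5/1000 + 1) − 1000 = -81.32 permil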